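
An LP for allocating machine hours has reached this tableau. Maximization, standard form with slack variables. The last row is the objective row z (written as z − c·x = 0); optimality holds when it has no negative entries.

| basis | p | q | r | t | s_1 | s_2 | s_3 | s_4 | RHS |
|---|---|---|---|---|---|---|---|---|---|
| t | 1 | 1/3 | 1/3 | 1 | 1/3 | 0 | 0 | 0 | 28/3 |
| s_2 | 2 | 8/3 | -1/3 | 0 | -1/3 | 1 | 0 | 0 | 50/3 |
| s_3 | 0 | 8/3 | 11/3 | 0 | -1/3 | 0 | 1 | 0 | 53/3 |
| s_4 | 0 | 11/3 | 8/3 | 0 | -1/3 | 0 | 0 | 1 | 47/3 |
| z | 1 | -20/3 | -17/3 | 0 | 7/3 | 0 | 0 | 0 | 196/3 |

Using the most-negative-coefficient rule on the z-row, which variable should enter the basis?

q

Negative z-row entries: q: -20/3, r: -17/3.
The most negative is -20/3 in column q, so q enters.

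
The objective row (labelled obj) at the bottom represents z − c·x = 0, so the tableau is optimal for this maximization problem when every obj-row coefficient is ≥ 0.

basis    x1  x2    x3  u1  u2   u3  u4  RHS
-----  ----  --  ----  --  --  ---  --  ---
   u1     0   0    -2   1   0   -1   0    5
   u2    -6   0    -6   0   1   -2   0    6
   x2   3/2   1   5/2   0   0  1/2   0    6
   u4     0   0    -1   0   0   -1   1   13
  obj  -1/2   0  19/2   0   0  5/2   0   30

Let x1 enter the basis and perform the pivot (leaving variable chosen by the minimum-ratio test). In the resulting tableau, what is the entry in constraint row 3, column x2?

2/3

Ratio test on column x1 — row 1: entry 0 ≤ 0; row 2: entry -6 ≤ 0; row 3: 6/(3/2) = 4; row 4: entry 0 ≤ 0. Minimum is 4 at row 3 (x2 leaves); pivot element 3/2.
Divide row 3 by 3/2; eliminate column x1 from the other rows.
In the new row 3, the x2 entry is the old entry divided by the pivot: 1/(3/2) = 2/3.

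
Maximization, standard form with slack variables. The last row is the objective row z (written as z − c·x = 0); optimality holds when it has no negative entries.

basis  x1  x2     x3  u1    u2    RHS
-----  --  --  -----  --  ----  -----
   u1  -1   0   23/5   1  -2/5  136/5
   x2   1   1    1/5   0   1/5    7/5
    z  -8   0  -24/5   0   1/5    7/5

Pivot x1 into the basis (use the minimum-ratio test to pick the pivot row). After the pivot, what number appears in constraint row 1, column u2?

Ratio test on column x1 — row 1: entry -1 ≤ 0; row 2: (7/5)/1 = 7/5. Minimum is 7/5 at row 2 (x2 leaves); pivot element 1.
Divide row 2 by 1; eliminate column x1 from the other rows.
Row 1 update in column u2: -2/5 − (-1)·(1/5) = -1/5.

-1/5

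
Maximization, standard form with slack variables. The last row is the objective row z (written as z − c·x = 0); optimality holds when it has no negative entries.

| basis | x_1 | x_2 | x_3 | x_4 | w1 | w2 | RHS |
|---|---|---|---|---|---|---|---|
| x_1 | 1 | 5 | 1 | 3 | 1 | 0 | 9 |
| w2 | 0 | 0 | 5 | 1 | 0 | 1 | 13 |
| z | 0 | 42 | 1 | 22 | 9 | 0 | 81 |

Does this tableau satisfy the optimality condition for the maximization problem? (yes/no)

Every z-row coefficient is ≥ 0, so the tableau is optimal.

yes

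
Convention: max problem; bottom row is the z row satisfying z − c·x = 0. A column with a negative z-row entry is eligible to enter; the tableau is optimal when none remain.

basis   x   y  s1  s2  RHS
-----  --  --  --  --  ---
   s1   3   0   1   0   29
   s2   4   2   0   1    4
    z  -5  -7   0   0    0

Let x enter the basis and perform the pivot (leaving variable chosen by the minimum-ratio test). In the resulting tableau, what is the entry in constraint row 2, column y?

Ratio test on column x — row 1: 29/3 = 29/3; row 2: 4/4 = 1. Minimum is 1 at row 2 (s2 leaves); pivot element 4.
Divide row 2 by 4; eliminate column x from the other rows.
In the new row 2, the y entry is the old entry divided by the pivot: 2/4 = 1/2.

1/2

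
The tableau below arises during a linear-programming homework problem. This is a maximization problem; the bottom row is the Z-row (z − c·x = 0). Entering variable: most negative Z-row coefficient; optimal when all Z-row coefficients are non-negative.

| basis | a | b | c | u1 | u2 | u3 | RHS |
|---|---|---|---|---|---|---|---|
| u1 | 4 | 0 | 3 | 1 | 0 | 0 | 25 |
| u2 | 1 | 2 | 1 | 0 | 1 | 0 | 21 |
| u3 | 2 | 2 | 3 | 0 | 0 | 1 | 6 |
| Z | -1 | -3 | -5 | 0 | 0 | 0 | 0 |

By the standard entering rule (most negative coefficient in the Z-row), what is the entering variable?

c

Negative Z-row entries: a: -1, b: -3, c: -5.
The most negative is -5 in column c, so c enters.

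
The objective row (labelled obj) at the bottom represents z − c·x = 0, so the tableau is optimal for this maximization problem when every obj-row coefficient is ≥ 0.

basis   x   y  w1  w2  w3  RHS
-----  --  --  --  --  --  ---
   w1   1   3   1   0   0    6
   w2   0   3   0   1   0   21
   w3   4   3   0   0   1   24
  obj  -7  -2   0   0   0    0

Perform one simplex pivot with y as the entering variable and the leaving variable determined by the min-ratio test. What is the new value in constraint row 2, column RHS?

15

Ratio test on column y — row 1: 6/3 = 2; row 2: 21/3 = 7; row 3: 24/3 = 8. Minimum is 2 at row 1 (w1 leaves); pivot element 3.
Divide row 1 by 3; eliminate column y from the other rows.
Row 2 update in column RHS: 21 − 3·2 = 15.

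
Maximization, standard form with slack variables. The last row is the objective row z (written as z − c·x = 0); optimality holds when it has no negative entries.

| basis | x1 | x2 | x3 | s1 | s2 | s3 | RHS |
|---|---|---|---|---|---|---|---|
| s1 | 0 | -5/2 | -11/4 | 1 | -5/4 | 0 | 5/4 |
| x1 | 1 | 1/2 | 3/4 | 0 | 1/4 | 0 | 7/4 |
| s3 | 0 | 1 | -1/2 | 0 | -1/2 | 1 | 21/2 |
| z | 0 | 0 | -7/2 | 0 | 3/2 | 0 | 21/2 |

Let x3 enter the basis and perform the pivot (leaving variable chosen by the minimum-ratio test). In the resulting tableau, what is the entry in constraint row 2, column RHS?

Ratio test on column x3 — row 1: entry -11/4 ≤ 0; row 2: (7/4)/(3/4) = 7/3; row 3: entry -1/2 ≤ 0. Minimum is 7/3 at row 2 (x1 leaves); pivot element 3/4.
Divide row 2 by 3/4; eliminate column x3 from the other rows.
In the new row 2, the RHS entry is the old entry divided by the pivot: (7/4)/(3/4) = 7/3.

7/3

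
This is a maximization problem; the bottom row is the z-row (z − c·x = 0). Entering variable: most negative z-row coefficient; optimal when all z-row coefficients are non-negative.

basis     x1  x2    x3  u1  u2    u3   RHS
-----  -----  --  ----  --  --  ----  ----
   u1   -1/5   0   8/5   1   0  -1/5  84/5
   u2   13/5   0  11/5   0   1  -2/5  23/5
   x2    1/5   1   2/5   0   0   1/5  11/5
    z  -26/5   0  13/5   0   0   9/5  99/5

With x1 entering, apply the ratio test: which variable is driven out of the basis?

Column x1 entries and ratios — u1: -1/5 ≤ 0, skip; u2: (23/5)/(13/5) = 23/13; x2: (11/5)/(1/5) = 11.
Smallest ratio is 23/13 in the row of u2, so u2 leaves.

u2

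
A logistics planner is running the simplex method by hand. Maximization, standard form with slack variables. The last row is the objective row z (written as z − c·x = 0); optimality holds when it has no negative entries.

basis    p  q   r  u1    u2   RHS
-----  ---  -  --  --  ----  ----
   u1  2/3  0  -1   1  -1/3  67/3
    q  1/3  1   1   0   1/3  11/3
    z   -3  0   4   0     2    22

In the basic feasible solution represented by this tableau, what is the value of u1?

u1 is basic (row 1); its value is the RHS of that row, 67/3.

67/3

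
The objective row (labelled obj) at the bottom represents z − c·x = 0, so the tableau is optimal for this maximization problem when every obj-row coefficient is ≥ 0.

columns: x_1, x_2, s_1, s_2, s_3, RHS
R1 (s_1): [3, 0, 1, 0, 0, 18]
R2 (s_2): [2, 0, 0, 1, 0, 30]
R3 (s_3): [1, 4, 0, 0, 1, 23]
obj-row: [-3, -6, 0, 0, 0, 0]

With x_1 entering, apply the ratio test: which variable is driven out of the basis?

s_1

Column x_1 entries and ratios — s_1: 18/3 = 6; s_2: 30/2 = 15; s_3: 23/1 = 23.
Smallest ratio is 6 in the row of s_1, so s_1 leaves.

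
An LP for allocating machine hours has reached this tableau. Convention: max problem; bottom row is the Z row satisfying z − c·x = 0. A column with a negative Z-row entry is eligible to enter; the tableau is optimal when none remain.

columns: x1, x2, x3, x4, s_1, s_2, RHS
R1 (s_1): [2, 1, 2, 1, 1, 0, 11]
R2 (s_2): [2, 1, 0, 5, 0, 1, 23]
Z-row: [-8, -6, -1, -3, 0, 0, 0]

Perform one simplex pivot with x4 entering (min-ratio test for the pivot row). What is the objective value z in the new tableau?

69/5

Ratio test on column x4 — row 1: 11/1 = 11; row 2: 23/5 = 23/5. Minimum is 23/5 at row 2 (s_2 leaves); pivot element 5.
Pivot on row 2; the Z-row RHS becomes 0 − (-3)·(23/5) = 69/5.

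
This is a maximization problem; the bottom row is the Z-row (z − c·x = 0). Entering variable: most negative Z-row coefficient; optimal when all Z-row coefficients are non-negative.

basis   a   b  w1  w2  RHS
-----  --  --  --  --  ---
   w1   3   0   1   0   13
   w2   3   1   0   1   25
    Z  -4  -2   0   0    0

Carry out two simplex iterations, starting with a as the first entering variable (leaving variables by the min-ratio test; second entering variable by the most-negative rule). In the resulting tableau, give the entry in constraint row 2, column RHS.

12

Ratio test on column a — row 1: 13/3 = 13/3; row 2: 25/3 = 25/3. Minimum is 13/3 at row 1 (w1 leaves); pivot element 3.
Divide row 1 by 3; eliminate column a from the other rows.
Second iteration: most negative Z-row entry is -2 in column b, so b enters.
Ratio test on column b — row 1: entry 0 ≤ 0; row 2: 12/1 = 12. Minimum is 12 at row 2 (w2 leaves); pivot element 1.
Divide row 2 by 1; eliminate column b from the other rows.
After both pivots, the entry at constraint row 2, column RHS is 12.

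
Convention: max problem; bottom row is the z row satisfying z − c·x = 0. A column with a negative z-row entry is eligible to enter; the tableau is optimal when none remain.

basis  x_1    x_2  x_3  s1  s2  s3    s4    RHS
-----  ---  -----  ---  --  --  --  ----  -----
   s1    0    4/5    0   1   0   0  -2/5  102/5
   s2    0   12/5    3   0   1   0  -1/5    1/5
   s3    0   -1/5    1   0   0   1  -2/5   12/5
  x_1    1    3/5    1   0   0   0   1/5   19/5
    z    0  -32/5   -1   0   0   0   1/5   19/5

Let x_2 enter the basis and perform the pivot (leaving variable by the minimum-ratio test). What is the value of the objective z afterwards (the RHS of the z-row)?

Ratio test on column x_2 — row 1: (102/5)/(4/5) = 51/2; row 2: (1/5)/(12/5) = 1/12; row 3: entry -1/5 ≤ 0; row 4: (19/5)/(3/5) = 19/3. Minimum is 1/12 at row 2 (s2 leaves); pivot element 12/5.
Pivot on row 2; the z-row RHS becomes 19/5 − (-32/5)·(1/12) = 13/3.

13/3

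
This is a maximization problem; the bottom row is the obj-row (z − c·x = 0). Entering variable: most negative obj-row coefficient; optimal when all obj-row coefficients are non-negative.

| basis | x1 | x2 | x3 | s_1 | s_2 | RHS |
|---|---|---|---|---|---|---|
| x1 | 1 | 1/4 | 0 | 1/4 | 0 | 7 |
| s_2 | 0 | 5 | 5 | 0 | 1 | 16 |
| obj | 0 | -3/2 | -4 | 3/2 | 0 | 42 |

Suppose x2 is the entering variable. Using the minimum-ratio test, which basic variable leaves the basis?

Column x2 entries and ratios — x1: 7/(1/4) = 28; s_2: 16/5 = 16/5.
Smallest ratio is 16/5 in the row of s_2, so s_2 leaves.

s_2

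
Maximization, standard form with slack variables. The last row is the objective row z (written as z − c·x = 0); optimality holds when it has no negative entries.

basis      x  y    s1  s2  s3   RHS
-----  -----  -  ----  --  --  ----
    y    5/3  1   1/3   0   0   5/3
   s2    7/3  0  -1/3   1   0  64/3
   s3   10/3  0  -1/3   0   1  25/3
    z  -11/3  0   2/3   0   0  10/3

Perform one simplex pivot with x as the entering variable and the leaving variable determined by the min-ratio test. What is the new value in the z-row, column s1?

7/5

Ratio test on column x — row 1: (5/3)/(5/3) = 1; row 2: (64/3)/(7/3) = 64/7; row 3: (25/3)/(10/3) = 5/2. Minimum is 1 at row 1 (y leaves); pivot element 5/3.
Divide row 1 by 5/3; eliminate column x from the other rows.
z-row update in column s1: 2/3 − (-11/3)·(1/5) = 7/5.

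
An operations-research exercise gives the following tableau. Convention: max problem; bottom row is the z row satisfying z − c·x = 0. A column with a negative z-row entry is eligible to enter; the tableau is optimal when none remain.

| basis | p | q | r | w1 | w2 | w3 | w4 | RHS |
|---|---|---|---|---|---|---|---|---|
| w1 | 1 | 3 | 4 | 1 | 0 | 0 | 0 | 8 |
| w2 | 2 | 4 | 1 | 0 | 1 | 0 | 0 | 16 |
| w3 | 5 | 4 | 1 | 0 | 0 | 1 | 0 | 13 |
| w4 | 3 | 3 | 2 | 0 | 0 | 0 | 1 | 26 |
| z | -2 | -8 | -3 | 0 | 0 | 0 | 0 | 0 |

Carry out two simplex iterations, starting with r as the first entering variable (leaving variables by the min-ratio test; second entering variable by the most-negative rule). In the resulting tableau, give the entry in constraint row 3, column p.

Ratio test on column r — row 1: 8/4 = 2; row 2: 16/1 = 16; row 3: 13/1 = 13; row 4: 26/2 = 13. Minimum is 2 at row 1 (w1 leaves); pivot element 4.
Divide row 1 by 4; eliminate column r from the other rows.
Second iteration: most negative z-row entry is -23/4 in column q, so q enters.
Ratio test on column q — row 1: 2/(3/4) = 8/3; row 2: 14/(13/4) = 56/13; row 3: 11/(13/4) = 44/13; row 4: 22/(3/2) = 44/3. Minimum is 8/3 at row 1 (r leaves); pivot element 3/4.
Divide row 1 by 3/4; eliminate column q from the other rows.
After both pivots, the entry at constraint row 3, column p is 11/3.

11/3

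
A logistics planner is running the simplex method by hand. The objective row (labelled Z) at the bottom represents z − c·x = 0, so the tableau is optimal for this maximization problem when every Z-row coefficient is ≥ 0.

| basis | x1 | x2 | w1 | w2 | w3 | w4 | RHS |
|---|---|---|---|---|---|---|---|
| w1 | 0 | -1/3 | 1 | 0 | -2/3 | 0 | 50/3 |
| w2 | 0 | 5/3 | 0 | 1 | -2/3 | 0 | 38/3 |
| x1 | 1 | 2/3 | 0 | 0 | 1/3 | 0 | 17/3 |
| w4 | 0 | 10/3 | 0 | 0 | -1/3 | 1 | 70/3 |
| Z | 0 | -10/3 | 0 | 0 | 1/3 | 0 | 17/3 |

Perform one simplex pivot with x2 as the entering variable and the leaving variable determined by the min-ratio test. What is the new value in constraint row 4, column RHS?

Ratio test on column x2 — row 1: entry -1/3 ≤ 0; row 2: (38/3)/(5/3) = 38/5; row 3: (17/3)/(2/3) = 17/2; row 4: (70/3)/(10/3) = 7. Minimum is 7 at row 4 (w4 leaves); pivot element 10/3.
Divide row 4 by 10/3; eliminate column x2 from the other rows.
In the new row 4, the RHS entry is the old entry divided by the pivot: (70/3)/(10/3) = 7.

7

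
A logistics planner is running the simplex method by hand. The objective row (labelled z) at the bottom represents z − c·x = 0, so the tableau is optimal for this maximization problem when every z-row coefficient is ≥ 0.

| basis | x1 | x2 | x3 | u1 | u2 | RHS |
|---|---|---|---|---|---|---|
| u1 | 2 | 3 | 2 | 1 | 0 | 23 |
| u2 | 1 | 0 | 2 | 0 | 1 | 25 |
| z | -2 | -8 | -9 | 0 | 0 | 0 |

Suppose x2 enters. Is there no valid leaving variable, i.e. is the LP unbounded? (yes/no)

no

Column x2 has positive entries in row(s) 1, so the ratio test bounds it — not unbounded.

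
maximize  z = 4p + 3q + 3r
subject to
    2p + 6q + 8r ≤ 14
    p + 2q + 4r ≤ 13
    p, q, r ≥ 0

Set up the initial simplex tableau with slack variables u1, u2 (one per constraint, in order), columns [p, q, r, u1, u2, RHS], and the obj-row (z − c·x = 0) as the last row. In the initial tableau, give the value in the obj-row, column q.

-3

The obj-row carries the negated objective coefficients: the q entry is -3.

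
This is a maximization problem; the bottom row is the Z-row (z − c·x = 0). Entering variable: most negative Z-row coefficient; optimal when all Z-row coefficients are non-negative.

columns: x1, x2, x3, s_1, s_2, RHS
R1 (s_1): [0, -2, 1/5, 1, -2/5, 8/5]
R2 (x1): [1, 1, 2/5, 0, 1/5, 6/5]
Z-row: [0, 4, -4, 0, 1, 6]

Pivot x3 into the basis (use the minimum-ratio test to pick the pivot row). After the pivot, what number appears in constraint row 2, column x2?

Ratio test on column x3 — row 1: (8/5)/(1/5) = 8; row 2: (6/5)/(2/5) = 3. Minimum is 3 at row 2 (x1 leaves); pivot element 2/5.
Divide row 2 by 2/5; eliminate column x3 from the other rows.
In the new row 2, the x2 entry is the old entry divided by the pivot: 1/(2/5) = 5/2.

5/2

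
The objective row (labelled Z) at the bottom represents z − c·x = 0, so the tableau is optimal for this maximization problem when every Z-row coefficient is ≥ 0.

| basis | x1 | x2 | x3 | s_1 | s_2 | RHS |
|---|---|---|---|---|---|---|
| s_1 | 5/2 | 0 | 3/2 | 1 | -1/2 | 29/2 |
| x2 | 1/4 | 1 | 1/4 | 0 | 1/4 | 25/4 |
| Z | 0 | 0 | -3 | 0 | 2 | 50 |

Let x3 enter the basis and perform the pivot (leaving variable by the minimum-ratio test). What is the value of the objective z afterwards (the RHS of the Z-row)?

79

Ratio test on column x3 — row 1: (29/2)/(3/2) = 29/3; row 2: (25/4)/(1/4) = 25. Minimum is 29/3 at row 1 (s_1 leaves); pivot element 3/2.
Pivot on row 1; the Z-row RHS becomes 50 − (-3)·(29/3) = 79.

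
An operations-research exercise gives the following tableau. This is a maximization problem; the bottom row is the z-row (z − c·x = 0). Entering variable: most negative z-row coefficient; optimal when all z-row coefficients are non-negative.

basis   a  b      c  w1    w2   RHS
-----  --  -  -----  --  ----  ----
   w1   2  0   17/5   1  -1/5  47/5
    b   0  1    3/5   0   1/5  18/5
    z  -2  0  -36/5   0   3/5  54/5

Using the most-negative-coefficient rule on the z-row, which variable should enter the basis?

c

Negative z-row entries: a: -2, c: -36/5.
The most negative is -36/5 in column c, so c enters.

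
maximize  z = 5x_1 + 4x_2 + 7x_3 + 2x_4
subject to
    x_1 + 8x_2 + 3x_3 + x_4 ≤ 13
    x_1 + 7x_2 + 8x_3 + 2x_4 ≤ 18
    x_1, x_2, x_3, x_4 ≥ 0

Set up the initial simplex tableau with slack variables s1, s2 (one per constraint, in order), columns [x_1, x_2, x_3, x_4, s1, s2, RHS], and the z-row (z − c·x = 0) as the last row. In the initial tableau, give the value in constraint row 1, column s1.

Slack s1 belongs to constraint 1; its column is the unit vector e_1, so the entry in row 1 is 1.

1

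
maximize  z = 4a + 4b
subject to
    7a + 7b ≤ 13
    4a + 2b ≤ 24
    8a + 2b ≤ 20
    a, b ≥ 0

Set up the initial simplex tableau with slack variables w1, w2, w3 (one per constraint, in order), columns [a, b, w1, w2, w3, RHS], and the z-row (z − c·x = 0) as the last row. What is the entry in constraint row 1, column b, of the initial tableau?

Constraint 1 has coefficient 7 on b.

7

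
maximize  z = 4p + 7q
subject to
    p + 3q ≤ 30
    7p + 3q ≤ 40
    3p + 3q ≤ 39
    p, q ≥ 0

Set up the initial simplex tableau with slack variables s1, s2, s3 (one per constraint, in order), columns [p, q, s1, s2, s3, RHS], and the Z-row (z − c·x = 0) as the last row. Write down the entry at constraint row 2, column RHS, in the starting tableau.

The RHS of constraint 2 is b_2 = 40.

40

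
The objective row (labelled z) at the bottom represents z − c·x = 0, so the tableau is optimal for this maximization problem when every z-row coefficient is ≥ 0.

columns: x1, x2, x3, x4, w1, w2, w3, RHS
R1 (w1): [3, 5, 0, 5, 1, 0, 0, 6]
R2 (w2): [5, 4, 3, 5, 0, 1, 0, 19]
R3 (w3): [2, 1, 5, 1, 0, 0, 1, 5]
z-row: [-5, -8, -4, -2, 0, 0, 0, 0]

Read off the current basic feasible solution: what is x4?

x4 is not in the basis, so in the current basic feasible solution x4 = 0.

0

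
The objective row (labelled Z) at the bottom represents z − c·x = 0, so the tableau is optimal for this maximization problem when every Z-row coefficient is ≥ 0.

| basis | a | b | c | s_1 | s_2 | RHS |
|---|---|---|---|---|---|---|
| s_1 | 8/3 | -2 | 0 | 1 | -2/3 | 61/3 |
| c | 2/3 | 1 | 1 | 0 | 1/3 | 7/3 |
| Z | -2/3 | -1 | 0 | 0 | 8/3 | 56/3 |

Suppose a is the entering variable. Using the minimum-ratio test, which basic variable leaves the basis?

c

Column a entries and ratios — s_1: (61/3)/(8/3) = 61/8; c: (7/3)/(2/3) = 7/2.
Smallest ratio is 7/2 in the row of c, so c leaves.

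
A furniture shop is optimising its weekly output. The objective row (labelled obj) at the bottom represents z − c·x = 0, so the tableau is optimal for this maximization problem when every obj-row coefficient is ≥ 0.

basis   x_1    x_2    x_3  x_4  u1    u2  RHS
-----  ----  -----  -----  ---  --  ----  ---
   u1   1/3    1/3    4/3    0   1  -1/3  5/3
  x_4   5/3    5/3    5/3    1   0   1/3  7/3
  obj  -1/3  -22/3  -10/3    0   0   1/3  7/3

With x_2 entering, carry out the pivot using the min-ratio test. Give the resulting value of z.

63/5

Ratio test on column x_2 — row 1: (5/3)/(1/3) = 5; row 2: (7/3)/(5/3) = 7/5. Minimum is 7/5 at row 2 (x_4 leaves); pivot element 5/3.
Pivot on row 2; the obj-row RHS becomes 7/3 − (-22/3)·(7/5) = 63/5.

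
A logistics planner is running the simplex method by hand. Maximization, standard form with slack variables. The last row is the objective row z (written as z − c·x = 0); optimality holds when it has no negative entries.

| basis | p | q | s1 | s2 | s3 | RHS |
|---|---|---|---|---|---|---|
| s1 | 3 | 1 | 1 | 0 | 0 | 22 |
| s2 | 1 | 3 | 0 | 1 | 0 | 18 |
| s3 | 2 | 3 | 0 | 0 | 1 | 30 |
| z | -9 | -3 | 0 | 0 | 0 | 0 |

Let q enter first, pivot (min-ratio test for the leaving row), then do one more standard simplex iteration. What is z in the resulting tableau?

Ratio test on column q — row 1: 22/1 = 22; row 2: 18/3 = 6; row 3: 30/3 = 10. Minimum is 6 at row 2 (s2 leaves); pivot element 3.
Pivot on row 2; the z-row RHS becomes 0 − (-3)·6 = 18.
Next entering variable (most negative z-row entry -8): p.
Ratio test on column p — row 1: 16/(8/3) = 6; row 2: 6/(1/3) = 18; row 3: 12/1 = 12. Minimum is 6 at row 1 (s1 leaves); pivot element 8/3.
After the second pivot the z-row RHS is 18 − (-8)·6 = 66.

66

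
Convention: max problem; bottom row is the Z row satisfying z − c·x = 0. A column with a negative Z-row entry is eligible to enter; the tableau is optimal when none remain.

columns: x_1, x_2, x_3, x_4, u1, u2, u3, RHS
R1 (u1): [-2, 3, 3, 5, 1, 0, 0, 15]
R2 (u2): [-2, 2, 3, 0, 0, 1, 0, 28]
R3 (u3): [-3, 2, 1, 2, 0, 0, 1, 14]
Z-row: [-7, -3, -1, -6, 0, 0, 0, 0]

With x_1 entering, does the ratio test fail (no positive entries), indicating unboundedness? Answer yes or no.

yes

Every constraint-row entry in column x_1 is ≤ 0, so increasing x_1 is unbounded.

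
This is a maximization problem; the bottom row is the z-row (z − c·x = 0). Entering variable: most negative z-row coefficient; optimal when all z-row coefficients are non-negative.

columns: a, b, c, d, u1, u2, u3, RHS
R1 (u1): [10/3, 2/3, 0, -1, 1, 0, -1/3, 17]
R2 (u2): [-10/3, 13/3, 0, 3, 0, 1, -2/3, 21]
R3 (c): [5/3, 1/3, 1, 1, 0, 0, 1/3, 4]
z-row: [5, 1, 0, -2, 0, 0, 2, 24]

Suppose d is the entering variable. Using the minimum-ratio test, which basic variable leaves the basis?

Column d entries and ratios — u1: -1 ≤ 0, skip; u2: 21/3 = 7; c: 4/1 = 4.
Smallest ratio is 4 in the row of c, so c leaves.

c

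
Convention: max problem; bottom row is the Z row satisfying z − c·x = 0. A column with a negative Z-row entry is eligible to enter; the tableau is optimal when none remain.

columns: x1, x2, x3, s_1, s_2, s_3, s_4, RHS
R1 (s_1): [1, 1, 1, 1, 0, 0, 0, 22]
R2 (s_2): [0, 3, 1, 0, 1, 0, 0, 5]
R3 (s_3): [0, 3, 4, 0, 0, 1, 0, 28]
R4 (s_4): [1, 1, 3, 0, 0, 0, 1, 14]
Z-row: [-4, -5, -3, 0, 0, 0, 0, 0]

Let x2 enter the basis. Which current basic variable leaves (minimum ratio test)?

Column x2 entries and ratios — s_1: 22/1 = 22; s_2: 5/3 = 5/3; s_3: 28/3 = 28/3; s_4: 14/1 = 14.
Smallest ratio is 5/3 in the row of s_2, so s_2 leaves.

s_2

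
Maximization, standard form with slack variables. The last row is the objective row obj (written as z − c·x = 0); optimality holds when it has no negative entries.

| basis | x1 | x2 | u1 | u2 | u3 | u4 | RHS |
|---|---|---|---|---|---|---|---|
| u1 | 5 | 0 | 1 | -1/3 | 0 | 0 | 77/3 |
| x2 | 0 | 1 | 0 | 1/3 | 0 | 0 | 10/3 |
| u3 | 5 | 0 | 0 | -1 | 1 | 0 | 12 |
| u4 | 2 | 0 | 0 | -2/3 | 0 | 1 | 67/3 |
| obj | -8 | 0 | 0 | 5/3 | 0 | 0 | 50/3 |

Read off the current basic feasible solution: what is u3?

12

u3 is basic (row 3); its value is the RHS of that row, 12.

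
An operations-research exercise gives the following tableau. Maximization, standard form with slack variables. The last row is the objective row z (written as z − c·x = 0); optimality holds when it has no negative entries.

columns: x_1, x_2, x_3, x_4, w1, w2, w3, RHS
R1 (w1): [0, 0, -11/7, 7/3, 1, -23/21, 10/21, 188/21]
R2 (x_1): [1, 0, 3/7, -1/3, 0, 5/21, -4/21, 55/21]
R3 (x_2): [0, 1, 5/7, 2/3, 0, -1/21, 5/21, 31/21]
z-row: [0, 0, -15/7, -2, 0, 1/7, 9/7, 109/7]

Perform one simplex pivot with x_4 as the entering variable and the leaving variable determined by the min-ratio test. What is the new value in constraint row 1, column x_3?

Ratio test on column x_4 — row 1: (188/21)/(7/3) = 188/49; row 2: entry -1/3 ≤ 0; row 3: (31/21)/(2/3) = 31/14. Minimum is 31/14 at row 3 (x_2 leaves); pivot element 2/3.
Divide row 3 by 2/3; eliminate column x_4 from the other rows.
Row 1 update in column x_3: -11/7 − (7/3)·(15/14) = -57/14.

-57/14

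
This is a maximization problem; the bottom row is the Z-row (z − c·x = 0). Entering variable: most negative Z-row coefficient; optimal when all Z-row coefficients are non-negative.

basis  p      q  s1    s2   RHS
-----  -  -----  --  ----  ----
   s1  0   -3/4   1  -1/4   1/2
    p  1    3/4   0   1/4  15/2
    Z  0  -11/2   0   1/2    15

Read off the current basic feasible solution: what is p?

p is basic (row 2); its value is the RHS of that row, 15/2.

15/2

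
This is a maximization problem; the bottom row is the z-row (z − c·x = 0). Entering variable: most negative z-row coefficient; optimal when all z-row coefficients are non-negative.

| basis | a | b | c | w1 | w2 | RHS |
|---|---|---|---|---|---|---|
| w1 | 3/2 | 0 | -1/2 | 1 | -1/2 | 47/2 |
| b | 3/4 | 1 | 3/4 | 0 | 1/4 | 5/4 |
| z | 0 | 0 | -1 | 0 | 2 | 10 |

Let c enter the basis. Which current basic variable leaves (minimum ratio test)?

b

Column c entries and ratios — w1: -1/2 ≤ 0, skip; b: (5/4)/(3/4) = 5/3.
Smallest ratio is 5/3 in the row of b, so b leaves.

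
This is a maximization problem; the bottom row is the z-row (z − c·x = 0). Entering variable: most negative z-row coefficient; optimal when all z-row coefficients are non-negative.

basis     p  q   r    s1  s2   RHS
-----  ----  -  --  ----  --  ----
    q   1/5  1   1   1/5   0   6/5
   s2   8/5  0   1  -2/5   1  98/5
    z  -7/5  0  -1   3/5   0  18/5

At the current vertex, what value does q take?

6/5

q is basic (row 1); its value is the RHS of that row, 6/5.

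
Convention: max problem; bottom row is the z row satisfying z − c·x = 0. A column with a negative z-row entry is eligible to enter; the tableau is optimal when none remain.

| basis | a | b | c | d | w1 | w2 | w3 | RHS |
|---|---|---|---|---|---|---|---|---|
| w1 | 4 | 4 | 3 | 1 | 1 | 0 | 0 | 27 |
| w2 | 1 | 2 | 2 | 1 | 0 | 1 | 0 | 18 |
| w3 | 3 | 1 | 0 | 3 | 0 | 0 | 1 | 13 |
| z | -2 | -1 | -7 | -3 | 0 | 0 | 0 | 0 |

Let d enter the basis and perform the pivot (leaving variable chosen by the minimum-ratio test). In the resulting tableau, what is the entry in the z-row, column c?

Ratio test on column d — row 1: 27/1 = 27; row 2: 18/1 = 18; row 3: 13/3 = 13/3. Minimum is 13/3 at row 3 (w3 leaves); pivot element 3.
Divide row 3 by 3; eliminate column d from the other rows.
z-row update in column c: -7 − (-3)·0 = -7.

-7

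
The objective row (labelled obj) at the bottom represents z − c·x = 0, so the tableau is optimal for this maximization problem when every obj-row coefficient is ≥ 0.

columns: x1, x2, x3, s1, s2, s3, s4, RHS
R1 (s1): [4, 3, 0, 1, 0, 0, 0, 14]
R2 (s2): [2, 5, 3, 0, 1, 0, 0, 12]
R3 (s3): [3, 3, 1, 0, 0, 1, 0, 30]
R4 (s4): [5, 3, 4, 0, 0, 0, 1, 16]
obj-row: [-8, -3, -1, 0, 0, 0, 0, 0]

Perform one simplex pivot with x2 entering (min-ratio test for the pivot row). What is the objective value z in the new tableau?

Ratio test on column x2 — row 1: 14/3 = 14/3; row 2: 12/5 = 12/5; row 3: 30/3 = 10; row 4: 16/3 = 16/3. Minimum is 12/5 at row 2 (s2 leaves); pivot element 5.
Pivot on row 2; the obj-row RHS becomes 0 − (-3)·(12/5) = 36/5.

36/5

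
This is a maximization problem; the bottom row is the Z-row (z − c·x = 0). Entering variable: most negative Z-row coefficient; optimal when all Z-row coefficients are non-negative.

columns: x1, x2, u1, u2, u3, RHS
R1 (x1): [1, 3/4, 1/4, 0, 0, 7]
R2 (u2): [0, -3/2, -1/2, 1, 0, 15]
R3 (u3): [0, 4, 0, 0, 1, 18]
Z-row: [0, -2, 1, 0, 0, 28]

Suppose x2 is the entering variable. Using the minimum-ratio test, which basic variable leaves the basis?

u3

Column x2 entries and ratios — x1: 7/(3/4) = 28/3; u2: -3/2 ≤ 0, skip; u3: 18/4 = 9/2.
Smallest ratio is 9/2 in the row of u3, so u3 leaves.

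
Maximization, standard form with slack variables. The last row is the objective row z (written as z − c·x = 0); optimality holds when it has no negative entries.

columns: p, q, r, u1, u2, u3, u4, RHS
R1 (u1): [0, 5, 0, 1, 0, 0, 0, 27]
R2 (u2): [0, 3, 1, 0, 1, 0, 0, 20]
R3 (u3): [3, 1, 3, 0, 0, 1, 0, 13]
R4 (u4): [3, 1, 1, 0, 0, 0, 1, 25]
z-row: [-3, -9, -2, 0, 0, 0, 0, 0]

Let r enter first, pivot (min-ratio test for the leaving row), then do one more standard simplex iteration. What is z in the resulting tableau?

Ratio test on column r — row 1: entry 0 ≤ 0; row 2: 20/1 = 20; row 3: 13/3 = 13/3; row 4: 25/1 = 25. Minimum is 13/3 at row 3 (u3 leaves); pivot element 3.
Pivot on row 3; the z-row RHS becomes 0 − (-2)·(13/3) = 26/3.
Next entering variable (most negative z-row entry -25/3): q.
Ratio test on column q — row 1: 27/5 = 27/5; row 2: (47/3)/(8/3) = 47/8; row 3: (13/3)/(1/3) = 13; row 4: (62/3)/(2/3) = 31. Minimum is 27/5 at row 1 (u1 leaves); pivot element 5.
After the second pivot the z-row RHS is 26/3 − (-25/3)·(27/5) = 161/3.

161/3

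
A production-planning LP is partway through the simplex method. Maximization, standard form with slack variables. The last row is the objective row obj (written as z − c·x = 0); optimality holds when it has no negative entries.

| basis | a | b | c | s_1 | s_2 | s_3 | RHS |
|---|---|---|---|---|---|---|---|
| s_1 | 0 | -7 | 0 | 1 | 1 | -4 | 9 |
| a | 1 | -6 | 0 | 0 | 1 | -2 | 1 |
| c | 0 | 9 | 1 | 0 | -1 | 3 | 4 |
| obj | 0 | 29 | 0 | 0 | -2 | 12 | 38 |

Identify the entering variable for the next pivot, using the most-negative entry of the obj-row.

s_2

Negative obj-row entries: s_2: -2.
The most negative is -2 in column s_2, so s_2 enters.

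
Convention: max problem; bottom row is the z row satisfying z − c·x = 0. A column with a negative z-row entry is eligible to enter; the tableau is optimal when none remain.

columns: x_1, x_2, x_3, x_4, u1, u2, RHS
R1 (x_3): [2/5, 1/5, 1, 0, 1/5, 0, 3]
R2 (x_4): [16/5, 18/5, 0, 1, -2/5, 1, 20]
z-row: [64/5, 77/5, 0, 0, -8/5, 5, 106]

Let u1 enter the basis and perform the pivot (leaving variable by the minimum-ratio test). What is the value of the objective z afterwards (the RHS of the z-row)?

Ratio test on column u1 — row 1: 3/(1/5) = 15; row 2: entry -2/5 ≤ 0. Minimum is 15 at row 1 (x_3 leaves); pivot element 1/5.
Pivot on row 1; the z-row RHS becomes 106 − (-8/5)·15 = 130.

130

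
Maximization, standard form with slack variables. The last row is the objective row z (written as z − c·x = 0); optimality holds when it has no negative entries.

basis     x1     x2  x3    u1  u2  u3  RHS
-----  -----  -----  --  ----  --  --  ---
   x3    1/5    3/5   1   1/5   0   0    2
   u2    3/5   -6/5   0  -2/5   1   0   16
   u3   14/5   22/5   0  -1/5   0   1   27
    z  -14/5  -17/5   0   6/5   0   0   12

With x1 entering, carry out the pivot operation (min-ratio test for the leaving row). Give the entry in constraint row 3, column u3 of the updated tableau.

5/14

Ratio test on column x1 — row 1: 2/(1/5) = 10; row 2: 16/(3/5) = 80/3; row 3: 27/(14/5) = 135/14. Minimum is 135/14 at row 3 (u3 leaves); pivot element 14/5.
Divide row 3 by 14/5; eliminate column x1 from the other rows.
In the new row 3, the u3 entry is the old entry divided by the pivot: 1/(14/5) = 5/14.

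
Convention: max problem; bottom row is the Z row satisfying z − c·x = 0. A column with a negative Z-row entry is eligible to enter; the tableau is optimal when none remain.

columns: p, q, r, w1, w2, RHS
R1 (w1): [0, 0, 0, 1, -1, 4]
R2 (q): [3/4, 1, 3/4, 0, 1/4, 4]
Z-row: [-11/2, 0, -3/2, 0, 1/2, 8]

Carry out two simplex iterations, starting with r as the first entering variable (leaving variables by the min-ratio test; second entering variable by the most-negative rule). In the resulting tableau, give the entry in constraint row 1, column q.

0

Ratio test on column r — row 1: entry 0 ≤ 0; row 2: 4/(3/4) = 16/3. Minimum is 16/3 at row 2 (q leaves); pivot element 3/4.
Divide row 2 by 3/4; eliminate column r from the other rows.
Second iteration: most negative Z-row entry is -4 in column p, so p enters.
Ratio test on column p — row 1: entry 0 ≤ 0; row 2: (16/3)/1 = 16/3. Minimum is 16/3 at row 2 (r leaves); pivot element 1.
Divide row 2 by 1; eliminate column p from the other rows.
After both pivots, the entry at constraint row 1, column q is 0.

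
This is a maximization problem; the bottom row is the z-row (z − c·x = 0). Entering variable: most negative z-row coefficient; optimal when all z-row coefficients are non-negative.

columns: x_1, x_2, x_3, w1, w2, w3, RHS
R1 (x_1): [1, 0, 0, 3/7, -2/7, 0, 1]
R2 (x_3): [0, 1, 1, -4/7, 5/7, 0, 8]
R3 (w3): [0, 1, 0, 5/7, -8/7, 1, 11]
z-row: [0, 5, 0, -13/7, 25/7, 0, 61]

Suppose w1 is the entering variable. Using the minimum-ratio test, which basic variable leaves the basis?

Column w1 entries and ratios — x_1: 1/(3/7) = 7/3; x_3: -4/7 ≤ 0, skip; w3: 11/(5/7) = 77/5.
Smallest ratio is 7/3 in the row of x_1, so x_1 leaves.

x_1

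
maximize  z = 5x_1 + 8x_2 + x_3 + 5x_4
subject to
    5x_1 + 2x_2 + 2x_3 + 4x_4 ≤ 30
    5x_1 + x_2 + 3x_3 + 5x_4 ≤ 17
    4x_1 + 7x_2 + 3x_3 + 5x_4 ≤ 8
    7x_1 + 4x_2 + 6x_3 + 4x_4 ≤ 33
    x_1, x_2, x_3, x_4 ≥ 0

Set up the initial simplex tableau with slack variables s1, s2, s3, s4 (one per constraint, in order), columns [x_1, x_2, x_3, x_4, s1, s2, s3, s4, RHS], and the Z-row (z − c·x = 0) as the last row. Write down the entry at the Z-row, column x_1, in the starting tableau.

-5

The Z-row carries the negated objective coefficients: the x_1 entry is -5.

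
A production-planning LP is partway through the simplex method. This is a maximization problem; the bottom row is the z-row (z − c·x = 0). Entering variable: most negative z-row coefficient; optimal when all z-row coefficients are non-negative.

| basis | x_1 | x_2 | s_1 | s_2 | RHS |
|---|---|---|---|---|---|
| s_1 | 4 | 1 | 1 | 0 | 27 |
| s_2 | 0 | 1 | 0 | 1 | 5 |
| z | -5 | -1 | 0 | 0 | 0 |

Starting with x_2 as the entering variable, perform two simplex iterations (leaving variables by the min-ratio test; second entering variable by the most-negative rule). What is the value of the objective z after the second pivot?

Ratio test on column x_2 — row 1: 27/1 = 27; row 2: 5/1 = 5. Minimum is 5 at row 2 (s_2 leaves); pivot element 1.
Pivot on row 2; the z-row RHS becomes 0 − (-1)·5 = 5.
Next entering variable (most negative z-row entry -5): x_1.
Ratio test on column x_1 — row 1: 22/4 = 11/2; row 2: entry 0 ≤ 0. Minimum is 11/2 at row 1 (s_1 leaves); pivot element 4.
After the second pivot the z-row RHS is 5 − (-5)·(11/2) = 65/2.

65/2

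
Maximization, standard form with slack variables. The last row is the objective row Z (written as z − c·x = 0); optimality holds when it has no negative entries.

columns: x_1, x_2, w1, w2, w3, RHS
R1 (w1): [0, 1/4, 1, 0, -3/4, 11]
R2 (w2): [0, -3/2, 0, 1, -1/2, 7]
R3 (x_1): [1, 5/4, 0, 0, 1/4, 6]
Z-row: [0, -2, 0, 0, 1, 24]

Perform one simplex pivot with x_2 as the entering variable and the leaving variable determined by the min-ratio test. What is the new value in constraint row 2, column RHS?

Ratio test on column x_2 — row 1: 11/(1/4) = 44; row 2: entry -3/2 ≤ 0; row 3: 6/(5/4) = 24/5. Minimum is 24/5 at row 3 (x_1 leaves); pivot element 5/4.
Divide row 3 by 5/4; eliminate column x_2 from the other rows.
Row 2 update in column RHS: 7 − (-3/2)·(24/5) = 71/5.

71/5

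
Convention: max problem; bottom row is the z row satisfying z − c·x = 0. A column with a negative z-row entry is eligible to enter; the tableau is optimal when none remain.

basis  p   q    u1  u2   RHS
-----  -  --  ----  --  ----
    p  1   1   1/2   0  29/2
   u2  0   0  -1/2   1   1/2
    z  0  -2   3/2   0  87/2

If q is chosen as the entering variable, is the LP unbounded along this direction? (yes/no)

no

Column q has positive entries in row(s) 1, so the ratio test bounds it — not unbounded.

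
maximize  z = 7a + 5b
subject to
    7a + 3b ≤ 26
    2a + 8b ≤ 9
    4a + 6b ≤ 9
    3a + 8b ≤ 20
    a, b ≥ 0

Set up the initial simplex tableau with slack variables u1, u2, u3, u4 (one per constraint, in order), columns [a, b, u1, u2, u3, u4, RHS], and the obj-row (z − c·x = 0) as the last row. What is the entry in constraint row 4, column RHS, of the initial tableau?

The RHS of constraint 4 is b_4 = 20.

20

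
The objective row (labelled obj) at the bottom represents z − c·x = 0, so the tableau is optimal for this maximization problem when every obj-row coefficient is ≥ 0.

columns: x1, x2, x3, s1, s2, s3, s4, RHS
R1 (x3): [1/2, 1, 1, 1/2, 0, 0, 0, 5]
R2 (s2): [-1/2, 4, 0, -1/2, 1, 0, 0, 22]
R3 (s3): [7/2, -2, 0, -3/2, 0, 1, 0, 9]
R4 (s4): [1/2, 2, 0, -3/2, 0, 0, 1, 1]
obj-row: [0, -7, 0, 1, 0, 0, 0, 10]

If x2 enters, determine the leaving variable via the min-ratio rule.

Column x2 entries and ratios — x3: 5/1 = 5; s2: 22/4 = 11/2; s3: -2 ≤ 0, skip; s4: 1/2 = 1/2.
Smallest ratio is 1/2 in the row of s4, so s4 leaves.

s4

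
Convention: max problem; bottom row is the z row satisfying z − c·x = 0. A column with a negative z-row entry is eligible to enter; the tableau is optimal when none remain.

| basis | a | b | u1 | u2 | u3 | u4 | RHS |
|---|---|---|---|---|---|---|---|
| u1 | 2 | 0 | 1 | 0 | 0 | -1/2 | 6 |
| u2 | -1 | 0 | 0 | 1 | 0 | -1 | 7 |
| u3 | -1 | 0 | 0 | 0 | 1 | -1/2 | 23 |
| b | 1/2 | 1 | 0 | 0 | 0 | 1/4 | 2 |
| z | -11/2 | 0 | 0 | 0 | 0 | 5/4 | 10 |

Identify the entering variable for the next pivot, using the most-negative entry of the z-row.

Negative z-row entries: a: -11/2.
The most negative is -11/2 in column a, so a enters.

a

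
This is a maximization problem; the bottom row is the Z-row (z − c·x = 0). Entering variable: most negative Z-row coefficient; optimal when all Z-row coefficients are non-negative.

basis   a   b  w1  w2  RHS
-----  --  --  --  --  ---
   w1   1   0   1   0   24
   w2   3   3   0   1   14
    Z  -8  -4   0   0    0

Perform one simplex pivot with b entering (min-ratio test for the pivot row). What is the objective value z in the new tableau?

56/3

Ratio test on column b — row 1: entry 0 ≤ 0; row 2: 14/3 = 14/3. Minimum is 14/3 at row 2 (w2 leaves); pivot element 3.
Pivot on row 2; the Z-row RHS becomes 0 − (-4)·(14/3) = 56/3.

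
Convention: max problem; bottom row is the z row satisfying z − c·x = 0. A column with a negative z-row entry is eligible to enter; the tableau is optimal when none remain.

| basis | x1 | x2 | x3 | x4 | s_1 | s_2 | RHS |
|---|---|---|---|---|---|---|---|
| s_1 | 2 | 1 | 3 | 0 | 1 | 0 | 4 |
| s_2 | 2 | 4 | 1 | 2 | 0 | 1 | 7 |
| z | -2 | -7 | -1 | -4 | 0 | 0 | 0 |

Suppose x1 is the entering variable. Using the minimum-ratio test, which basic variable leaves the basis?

Column x1 entries and ratios — s_1: 4/2 = 2; s_2: 7/2 = 7/2.
Smallest ratio is 2 in the row of s_1, so s_1 leaves.

s_1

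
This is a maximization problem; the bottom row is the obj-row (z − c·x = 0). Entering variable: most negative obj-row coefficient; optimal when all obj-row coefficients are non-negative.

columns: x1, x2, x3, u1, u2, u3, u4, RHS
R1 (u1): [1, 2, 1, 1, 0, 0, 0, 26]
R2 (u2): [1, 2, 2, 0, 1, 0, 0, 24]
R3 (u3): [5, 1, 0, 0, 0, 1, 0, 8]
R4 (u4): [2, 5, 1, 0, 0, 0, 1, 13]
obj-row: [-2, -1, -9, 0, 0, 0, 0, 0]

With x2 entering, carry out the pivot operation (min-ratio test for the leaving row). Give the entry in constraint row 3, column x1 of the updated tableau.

23/5

Ratio test on column x2 — row 1: 26/2 = 13; row 2: 24/2 = 12; row 3: 8/1 = 8; row 4: 13/5 = 13/5. Minimum is 13/5 at row 4 (u4 leaves); pivot element 5.
Divide row 4 by 5; eliminate column x2 from the other rows.
Row 3 update in column x1: 5 − 1·(2/5) = 23/5.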